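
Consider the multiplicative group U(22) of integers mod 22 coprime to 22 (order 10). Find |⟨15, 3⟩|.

5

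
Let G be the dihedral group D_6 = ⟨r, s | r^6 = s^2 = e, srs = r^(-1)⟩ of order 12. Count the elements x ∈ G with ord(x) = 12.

No element of G has order 12 (even though 12 | 12).

0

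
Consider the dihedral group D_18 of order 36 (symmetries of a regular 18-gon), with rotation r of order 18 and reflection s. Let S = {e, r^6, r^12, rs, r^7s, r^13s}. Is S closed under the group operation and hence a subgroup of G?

|S| = 6 divides |G| = 36, consistent with Lagrange.
S contains the identity, every element's inverse is in S, and S is closed under ·: it is a subgroup.

Yes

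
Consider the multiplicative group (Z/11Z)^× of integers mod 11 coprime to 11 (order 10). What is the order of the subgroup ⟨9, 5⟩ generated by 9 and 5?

|⟨9⟩| = 5 and |⟨5⟩| = 5, so |H| is a multiple of lcm(5, 5) = 5 and divides |G| = 10.
Closing under the operation: H = {1, 3, 4, 5, 9}, so |H| = 5.

5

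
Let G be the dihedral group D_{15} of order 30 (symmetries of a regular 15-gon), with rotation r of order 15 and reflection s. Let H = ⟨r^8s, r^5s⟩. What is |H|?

10

|⟨r^8s⟩| = 2 and |⟨r^5s⟩| = 2, so |H| is a multiple of lcm(2, 2) = 2 and divides |G| = 30.
Closing under the operation: H = {e, r^3, r^6, r^9, r^12, r^2s, r^5s, r^8s, r^11s, r^14s}, so |H| = 10.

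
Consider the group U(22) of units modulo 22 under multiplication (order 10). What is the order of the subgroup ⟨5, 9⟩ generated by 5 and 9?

5

|⟨5⟩| = 5 and |⟨9⟩| = 5, so |H| is a multiple of lcm(5, 5) = 5 and divides |G| = 10.
Closing under the operation: H = {1, 3, 5, 9, 15}, so |H| = 5.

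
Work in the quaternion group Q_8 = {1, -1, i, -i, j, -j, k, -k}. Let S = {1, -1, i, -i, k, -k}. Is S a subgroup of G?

No

|S| = 6 does not divide |G| = 8, so by Lagrange S is not a subgroup.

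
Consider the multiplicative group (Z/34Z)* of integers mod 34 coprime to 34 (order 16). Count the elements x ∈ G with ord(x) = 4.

2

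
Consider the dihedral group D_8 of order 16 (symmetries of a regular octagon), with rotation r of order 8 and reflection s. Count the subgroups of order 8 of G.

3

|G| = 16 and 8 | 16, so subgroups of order 8 are possible by Lagrange.
The subgroups of order 8 are: {e, r, r^2, r^3, r^4, r^5, r^6, r^7}; {e, r^2, r^4, r^6, s, r^2s, r^4s, r^6s}; {e, r^2, r^4, r^6, rs, r^3s, r^5s, r^7s}.
So G has 3 subgroups of order 8.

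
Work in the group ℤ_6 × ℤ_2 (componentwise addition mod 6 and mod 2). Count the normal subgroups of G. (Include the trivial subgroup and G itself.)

10

G is abelian, so every subgroup is normal.
G has 10 subgroups in total, hence 10 normal subgroups.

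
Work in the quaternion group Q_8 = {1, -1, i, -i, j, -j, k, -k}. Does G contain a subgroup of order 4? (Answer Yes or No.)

4 | 8. A subgroup of order 4 is {1, -1, i, -i}.

Yes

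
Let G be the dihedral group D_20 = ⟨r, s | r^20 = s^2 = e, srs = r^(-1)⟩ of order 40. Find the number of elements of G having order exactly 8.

No element of G has order 8 (even though 8 | 40).

0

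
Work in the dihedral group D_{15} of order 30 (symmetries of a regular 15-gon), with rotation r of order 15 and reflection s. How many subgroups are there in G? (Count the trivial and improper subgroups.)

28

|G| = 30, so by Lagrange every subgroup order divides 30. Divisors: 1, 2, 3, 5, 6, 10, 15, 30.
Subgroups by order — order 1: 1; order 2: 15; order 3: 1; order 5: 1; order 6: 5; order 10: 3; order 15: 1; order 30: 1.
Total: 1 + 15 + 1 + 1 + 5 + 3 + 1 + 1 = 28.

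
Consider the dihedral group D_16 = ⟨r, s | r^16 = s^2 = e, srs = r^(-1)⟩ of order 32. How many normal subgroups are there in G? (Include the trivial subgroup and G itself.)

G has 36 subgroups. Checking conjugation-invariance by order — order 1: 1/1 normal; order 2: 1/17 normal; order 4: 1/9 normal; order 8: 1/5 normal; order 16: 3/3 normal; order 32: 1/1 normal.
Total normal subgroups: 8.

8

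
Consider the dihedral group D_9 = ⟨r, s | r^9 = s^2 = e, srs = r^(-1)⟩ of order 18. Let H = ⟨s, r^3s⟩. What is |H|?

|⟨s⟩| = 2 and |⟨r^3s⟩| = 2, so |H| is a multiple of lcm(2, 2) = 2 and divides |G| = 18.
Closing under the operation: H = {e, r^3, r^6, s, r^3s, r^6s}, so |H| = 6.

6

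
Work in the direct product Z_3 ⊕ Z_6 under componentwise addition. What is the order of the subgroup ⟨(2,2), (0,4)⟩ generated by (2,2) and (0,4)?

9

|⟨(2,2)⟩| = 3 and |⟨(0,4)⟩| = 3, so |H| is a multiple of lcm(3, 3) = 3 and divides |G| = 18.
Closing under the operation: H = {(0,0), (0,2), (0,4), (1,0), (1,2), (1,4), (2,0), (2,2), (2,4)}, so |H| = 9.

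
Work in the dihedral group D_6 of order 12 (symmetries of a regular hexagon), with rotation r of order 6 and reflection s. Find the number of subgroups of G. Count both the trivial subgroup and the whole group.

16

|G| = 12, so by Lagrange every subgroup order divides 12. Divisors: 1, 2, 3, 4, 6, 12.
Subgroups by order — order 1: 1; order 2: 7; order 3: 1; order 4: 3; order 6: 3; order 12: 1.
Total: 1 + 7 + 1 + 3 + 3 + 1 = 16.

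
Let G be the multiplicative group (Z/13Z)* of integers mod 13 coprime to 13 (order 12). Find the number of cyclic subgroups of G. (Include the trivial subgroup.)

6

A cyclic subgroup of order d is generated by each of its φ(d) elements of order d, so the cyclic subgroups of order d number (#elements of order d)/φ(d).
Cyclic subgroups by order — order 1: 1; order 2: 1; order 3: 1; order 4: 1; order 6: 1; order 12: 1.
Total: 6.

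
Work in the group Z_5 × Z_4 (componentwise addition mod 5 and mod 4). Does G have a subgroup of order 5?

Yes

5 | 20. A subgroup of order 5 is {(0,0), (1,0), (2,0), (3,0), (4,0)}.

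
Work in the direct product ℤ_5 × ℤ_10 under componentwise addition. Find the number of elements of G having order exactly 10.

24

An element (a,b) has order lcm(ord(a), ord(b)); count pairs with lcm equal to 10.
Enumerating gives 24 such elements.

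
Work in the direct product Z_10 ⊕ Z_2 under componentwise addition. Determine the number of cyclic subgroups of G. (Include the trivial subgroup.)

Each element a generates a cyclic subgroup ⟨a⟩; distinct elements may generate the same one (a cyclic group of order d has φ(d) generators).
Cyclic subgroups by order — order 1: 1; order 2: 3; order 5: 1; order 10: 3.
Total: 8.

8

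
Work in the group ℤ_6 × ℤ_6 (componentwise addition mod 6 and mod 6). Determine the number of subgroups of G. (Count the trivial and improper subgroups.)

|G| = 36, so by Lagrange every subgroup order divides 36. Divisors: 1, 2, 3, 4, 6, 9, 12, 18, 36.
Subgroups by order — order 1: 1; order 2: 3; order 3: 4; order 4: 1; order 6: 12; order 9: 1; order 12: 4; order 18: 3; order 36: 1.
Total: 1 + 3 + 4 + 1 + 12 + 1 + 4 + 3 + 1 = 30.

30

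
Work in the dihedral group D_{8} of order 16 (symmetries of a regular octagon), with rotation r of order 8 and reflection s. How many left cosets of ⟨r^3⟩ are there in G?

|⟨r^3⟩| = 8 and |G| = 16.
By Lagrange, [G : H] = |G|/|H| = 16/8 = 2.

2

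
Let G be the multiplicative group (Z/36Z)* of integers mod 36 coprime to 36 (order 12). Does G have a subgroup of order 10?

10 does not divide |G| = 12, so by Lagrange no subgroup of order 10 exists.

No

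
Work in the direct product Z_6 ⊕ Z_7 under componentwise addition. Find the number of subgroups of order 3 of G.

1

|G| = 42 and 3 | 42, so subgroups of order 3 are possible by Lagrange.
The subgroups of order 3 are: {(0,0), (2,0), (4,0)}.
So G has 1 subgroup of order 3.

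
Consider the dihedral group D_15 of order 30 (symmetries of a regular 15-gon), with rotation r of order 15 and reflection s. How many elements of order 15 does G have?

8

The elements of order 15 are: r, r^2, r^4, r^7, r^8, r^11, r^13, r^14.
That's 8.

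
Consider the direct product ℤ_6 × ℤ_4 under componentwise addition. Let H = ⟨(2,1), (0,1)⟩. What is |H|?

|⟨(2,1)⟩| = 12 and |⟨(0,1)⟩| = 4, so |H| is a multiple of lcm(12, 4) = 12 and divides |G| = 24.
Closing under the operation: H = {(0,0), (0,1), (0,2), (0,3), (2,0), (2,1), (2,2), (2,3), (4,0), (4,1), (4,2), (4,3)}, so |H| = 12.

12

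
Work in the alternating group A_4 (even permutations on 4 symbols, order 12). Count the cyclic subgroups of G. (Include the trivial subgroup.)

8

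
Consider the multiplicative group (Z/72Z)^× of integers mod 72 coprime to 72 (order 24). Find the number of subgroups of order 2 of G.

7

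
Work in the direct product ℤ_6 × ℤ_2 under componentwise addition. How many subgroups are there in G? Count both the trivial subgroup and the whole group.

|G| = 12, so by Lagrange every subgroup order divides 12. Divisors: 1, 2, 3, 4, 6, 12.
Subgroups by order — order 1: 1; order 2: 3; order 3: 1; order 4: 1; order 6: 3; order 12: 1.
Total: 1 + 3 + 1 + 1 + 3 + 1 = 10.

10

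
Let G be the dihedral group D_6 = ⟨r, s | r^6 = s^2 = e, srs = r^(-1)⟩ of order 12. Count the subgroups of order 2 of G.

|G| = 12 and 2 | 12, so subgroups of order 2 are possible by Lagrange.
The subgroups of order 2 are: {e, r^2s}; {e, r^3}; {e, r^3s}; {e, r^4s}; … (7 in all).
So G has 7 subgroups of order 2.

7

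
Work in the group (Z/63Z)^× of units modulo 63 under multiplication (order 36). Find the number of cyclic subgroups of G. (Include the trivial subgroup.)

20

A cyclic subgroup of order d is generated by each of its φ(d) elements of order d, so the cyclic subgroups of order d number (#elements of order d)/φ(d).
Cyclic subgroups by order — order 1: 1; order 2: 3; order 3: 4; order 6: 12.
Total: 20.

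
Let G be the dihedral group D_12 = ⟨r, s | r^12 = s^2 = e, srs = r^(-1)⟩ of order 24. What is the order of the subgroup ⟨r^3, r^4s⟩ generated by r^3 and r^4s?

8

|⟨r^3⟩| = 4 and |⟨r^4s⟩| = 2, so |H| is a multiple of lcm(4, 2) = 4 and divides |G| = 24.
Closing under the operation: H = {e, r^3, r^6, r^9, rs, r^4s, r^7s, r^10s}, so |H| = 8.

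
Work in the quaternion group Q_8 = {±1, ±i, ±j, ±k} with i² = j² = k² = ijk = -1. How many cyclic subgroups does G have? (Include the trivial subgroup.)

Each element a generates a cyclic subgroup ⟨a⟩; distinct elements may generate the same one (a cyclic group of order d has φ(d) generators).
Cyclic subgroups by order — order 1: 1; order 2: 1; order 4: 3.
Total: 5.

5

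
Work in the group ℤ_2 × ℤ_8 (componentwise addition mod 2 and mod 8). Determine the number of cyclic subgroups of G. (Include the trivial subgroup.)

A cyclic subgroup of order d is generated by each of its φ(d) elements of order d, so the cyclic subgroups of order d number (#elements of order d)/φ(d).
Cyclic subgroups by order — order 1: 1; order 2: 3; order 4: 2; order 8: 2.
Total: 8.

8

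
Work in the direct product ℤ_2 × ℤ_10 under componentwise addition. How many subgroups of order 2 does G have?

|G| = 20 and 2 | 20, so subgroups of order 2 are possible by Lagrange.
The subgroups of order 2 are: {(0,0), (0,5)}; {(0,0), (1,0)}; {(0,0), (1,5)}.
So G has 3 subgroups of order 2.

3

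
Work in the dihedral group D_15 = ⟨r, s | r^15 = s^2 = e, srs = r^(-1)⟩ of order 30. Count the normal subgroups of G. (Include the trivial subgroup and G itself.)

5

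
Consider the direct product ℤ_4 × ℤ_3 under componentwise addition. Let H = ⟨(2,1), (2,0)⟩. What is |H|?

6

|⟨(2,1)⟩| = 6 and |⟨(2,0)⟩| = 2, so |H| is a multiple of lcm(6, 2) = 6 and divides |G| = 12.
Closing under the operation: H = {(0,0), (0,1), (0,2), (2,0), (2,1), (2,2)}, so |H| = 6.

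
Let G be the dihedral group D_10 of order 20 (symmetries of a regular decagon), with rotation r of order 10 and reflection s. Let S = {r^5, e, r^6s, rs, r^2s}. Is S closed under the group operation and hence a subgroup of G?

No

Closure fails: r^5 · r^2s = r^7s ∉ S. So S is not a subgroup.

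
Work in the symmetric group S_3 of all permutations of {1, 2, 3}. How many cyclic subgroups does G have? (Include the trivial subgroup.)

A cyclic subgroup of order d is generated by each of its φ(d) elements of order d, so the cyclic subgroups of order d number (#elements of order d)/φ(d).
Cyclic subgroups by order — order 1: 1; order 2: 3; order 3: 1.
Total: 5.

5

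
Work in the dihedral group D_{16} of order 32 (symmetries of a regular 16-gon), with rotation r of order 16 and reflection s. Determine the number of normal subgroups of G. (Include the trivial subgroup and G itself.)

8

G has 36 subgroups. Checking conjugation-invariance by order — order 1: 1/1 normal; order 2: 1/17 normal; order 4: 1/9 normal; order 8: 1/5 normal; order 16: 3/3 normal; order 32: 1/1 normal.
Total normal subgroups: 8.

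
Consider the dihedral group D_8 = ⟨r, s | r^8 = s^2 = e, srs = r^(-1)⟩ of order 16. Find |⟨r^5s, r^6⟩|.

|⟨r^5s⟩| = 2 and |⟨r^6⟩| = 4, so |H| is a multiple of lcm(2, 4) = 4 and divides |G| = 16.
Closing under the operation: H = {e, r^2, r^4, r^6, rs, r^3s, r^5s, r^7s}, so |H| = 8.

8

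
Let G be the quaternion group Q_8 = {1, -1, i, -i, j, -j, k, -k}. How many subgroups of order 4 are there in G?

3

|G| = 8 and 4 | 8, so subgroups of order 4 are possible by Lagrange.
The subgroups of order 4 are: {1, -1, i, -i}; {1, -1, j, -j}; {1, -1, k, -k}.
So G has 3 subgroups of order 4.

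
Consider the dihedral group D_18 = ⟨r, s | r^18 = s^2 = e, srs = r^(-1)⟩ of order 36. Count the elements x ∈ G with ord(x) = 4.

0

No element of G has order 4 (even though 4 | 36).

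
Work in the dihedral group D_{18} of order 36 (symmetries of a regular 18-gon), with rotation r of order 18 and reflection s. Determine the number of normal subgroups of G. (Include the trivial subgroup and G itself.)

9

G has 45 subgroups. Checking conjugation-invariance by order — order 1: 1/1 normal; order 2: 1/19 normal; order 3: 1/1 normal; order 4: 0/9 normal; order 6: 1/7 normal; order 9: 1/1 normal; order 12: 0/3 normal; order 18: 3/3 normal; order 36: 1/1 normal.
Total normal subgroups: 9.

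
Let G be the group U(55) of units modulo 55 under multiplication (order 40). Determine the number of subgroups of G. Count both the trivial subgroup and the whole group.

|G| = 40, so by Lagrange every subgroup order divides 40. Divisors: 1, 2, 4, 5, 8, 10, 20, 40.
Subgroups by order — order 1: 1; order 2: 3; order 4: 3; order 5: 1; order 8: 1; order 10: 3; order 20: 3; order 40: 1.
Total: 1 + 3 + 3 + 1 + 1 + 3 + 3 + 1 = 16.

16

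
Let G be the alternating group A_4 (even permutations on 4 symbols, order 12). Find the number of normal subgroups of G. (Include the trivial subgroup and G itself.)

G has 10 subgroups. Checking conjugation-invariance by order — order 1: 1/1 normal; order 2: 0/3 normal; order 3: 0/4 normal; order 4: 1/1 normal; order 12: 1/1 normal.
Total normal subgroups: 3.

3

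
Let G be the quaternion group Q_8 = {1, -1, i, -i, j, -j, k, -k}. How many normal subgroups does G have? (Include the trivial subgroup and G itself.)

G has 6 subgroups. Checking conjugation-invariance by order — order 1: 1/1 normal; order 2: 1/1 normal; order 4: 3/3 normal; order 8: 1/1 normal.
Total normal subgroups: 6.

6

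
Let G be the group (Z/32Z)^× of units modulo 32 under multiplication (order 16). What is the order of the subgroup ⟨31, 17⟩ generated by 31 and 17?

|⟨31⟩| = 2 and |⟨17⟩| = 2, so |H| is a multiple of lcm(2, 2) = 2 and divides |G| = 16.
Closing under the operation: H = {1, 15, 17, 31}, so |H| = 4.

4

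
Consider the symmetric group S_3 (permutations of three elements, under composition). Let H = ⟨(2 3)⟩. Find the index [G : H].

|⟨(2 3)⟩| = 2 and |G| = 6.
By Lagrange, [G : H] = |G|/|H| = 6/2 = 3.

3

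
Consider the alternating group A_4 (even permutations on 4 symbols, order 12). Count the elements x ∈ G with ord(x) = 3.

8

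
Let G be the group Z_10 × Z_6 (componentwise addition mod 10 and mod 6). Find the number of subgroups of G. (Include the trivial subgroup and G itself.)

20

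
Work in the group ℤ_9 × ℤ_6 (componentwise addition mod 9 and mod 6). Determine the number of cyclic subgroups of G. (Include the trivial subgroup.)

16

Group the elements of G by the cyclic subgroup they generate; each cyclic subgroup of order d accounts for φ(d) elements.
Cyclic subgroups by order — order 1: 1; order 2: 1; order 3: 4; order 6: 4; order 9: 3; order 18: 3.
Total: 16.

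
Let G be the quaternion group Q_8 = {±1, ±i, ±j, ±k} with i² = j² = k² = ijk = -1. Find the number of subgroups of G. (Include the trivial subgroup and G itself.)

|G| = 8, so by Lagrange every subgroup order divides 8. Divisors: 1, 2, 4, 8.
Subgroups by order — order 1: 1; order 2: 1; order 4: 3; order 8: 1.
Total: 1 + 1 + 3 + 1 = 6.

6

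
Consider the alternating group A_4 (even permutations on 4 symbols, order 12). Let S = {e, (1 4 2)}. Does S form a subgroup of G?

(1 4 2) ∈ S but its inverse (1 2 4) ∉ S, so S is not a subgroup.

No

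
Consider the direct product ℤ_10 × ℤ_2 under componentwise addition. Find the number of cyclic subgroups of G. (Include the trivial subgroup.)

8

A cyclic subgroup of order d is generated by each of its φ(d) elements of order d, so the cyclic subgroups of order d number (#elements of order d)/φ(d).
Cyclic subgroups by order — order 1: 1; order 2: 3; order 5: 1; order 10: 3.
Total: 8.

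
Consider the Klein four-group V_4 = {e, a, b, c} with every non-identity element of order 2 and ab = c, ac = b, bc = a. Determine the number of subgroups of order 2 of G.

3

|G| = 4 and 2 | 4, so subgroups of order 2 are possible by Lagrange.
The subgroups of order 2 are: {e, a}; {e, b}; {e, c}.
So G has 3 subgroups of order 2.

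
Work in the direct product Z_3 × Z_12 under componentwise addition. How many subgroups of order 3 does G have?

4

|G| = 36 and 3 | 36, so subgroups of order 3 are possible by Lagrange.
The subgroups of order 3 are: {(0,0), (0,4), (0,8)}; {(0,0), (1,0), (2,0)}; {(0,0), (1,4), (2,8)}; {(0,0), (1,8), (2,4)}.
So G has 4 subgroups of order 3.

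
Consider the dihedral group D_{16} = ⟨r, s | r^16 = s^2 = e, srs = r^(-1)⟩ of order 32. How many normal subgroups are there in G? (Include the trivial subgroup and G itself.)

G has 36 subgroups. Checking conjugation-invariance by order — order 1: 1/1 normal; order 2: 1/17 normal; order 4: 1/9 normal; order 8: 1/5 normal; order 16: 3/3 normal; order 32: 1/1 normal.
Total normal subgroups: 8.

8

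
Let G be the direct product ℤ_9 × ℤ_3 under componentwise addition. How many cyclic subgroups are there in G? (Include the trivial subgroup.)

Each element a generates a cyclic subgroup ⟨a⟩; distinct elements may generate the same one (a cyclic group of order d has φ(d) generators).
Cyclic subgroups by order — order 1: 1; order 3: 4; order 9: 3.
Total: 8.

8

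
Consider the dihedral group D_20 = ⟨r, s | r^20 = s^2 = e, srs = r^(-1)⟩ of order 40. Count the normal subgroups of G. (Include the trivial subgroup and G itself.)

G has 48 subgroups. Checking conjugation-invariance by order — order 1: 1/1 normal; order 2: 1/21 normal; order 4: 1/11 normal; order 5: 1/1 normal; order 8: 0/5 normal; order 10: 1/5 normal; order 20: 3/3 normal; order 40: 1/1 normal.
Total normal subgroups: 9.

9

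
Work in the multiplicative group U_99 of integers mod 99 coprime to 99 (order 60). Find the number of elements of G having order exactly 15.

8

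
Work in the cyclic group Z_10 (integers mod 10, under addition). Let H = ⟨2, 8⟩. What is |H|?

5

|⟨2⟩| = 5 and |⟨8⟩| = 5, so |H| is a multiple of lcm(5, 5) = 5 and divides |G| = 10.
Closing under the operation: H = {0, 2, 4, 6, 8}, so |H| = 5.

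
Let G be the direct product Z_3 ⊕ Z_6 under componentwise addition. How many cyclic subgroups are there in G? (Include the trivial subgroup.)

10

Group the elements of G by the cyclic subgroup they generate; each cyclic subgroup of order d accounts for φ(d) elements.
Cyclic subgroups by order — order 1: 1; order 2: 1; order 3: 4; order 6: 4.
Total: 10.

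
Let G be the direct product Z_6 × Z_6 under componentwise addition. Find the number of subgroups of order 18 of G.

|G| = 36 and 18 | 36, so subgroups of order 18 are possible by Lagrange.
The subgroups of order 18 are: {(0,0), (0,1), (0,2), (0,3), (0,4), (0,5), (2,0), (2,1), (2,2), (2,3), (2,4), (2,5), (4,0), (4,1), (4,2), (4,3), (4,4), (4,5)}; {(0,0), (0,2), (0,4), (1,0), (1,2), (1,4), (2,0), (2,2), (2,4), (3,0), (3,2), (3,4), (4,0), (4,2), (4,4), (5,0), (5,2), (5,4)}; {(0,0), (0,2), (0,4), (1,1), (1,3), (1,5), (2,0), (2,2), (2,4), (3,1), (3,3), (3,5), (4,0), (4,2), (4,4), (5,1), (5,3), (5,5)}.
So G has 3 subgroups of order 18.

3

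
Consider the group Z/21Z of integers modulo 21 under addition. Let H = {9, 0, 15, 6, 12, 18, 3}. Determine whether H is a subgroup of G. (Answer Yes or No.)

Yes

|H| = 7 divides |G| = 21, consistent with Lagrange.
H contains the identity, every element's inverse is in H, and H is closed under +: it is a subgroup.
In fact H = ⟨18⟩.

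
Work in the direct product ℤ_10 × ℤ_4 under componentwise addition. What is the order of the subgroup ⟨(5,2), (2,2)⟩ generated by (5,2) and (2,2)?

|⟨(5,2)⟩| = 2 and |⟨(2,2)⟩| = 10, so |H| is a multiple of lcm(2, 10) = 10 and divides |G| = 40.
Closing under the operation: H = {(0,0), (0,2), (1,0), (1,2), (2,0), (2,2), (3,0), (3,2), (4,0), (4,2), (5,0), (5,2), (6,0), (6,2), (7,0), (7,2), (8,0), (8,2), (9,0), (9,2)}, so |H| = 20.

20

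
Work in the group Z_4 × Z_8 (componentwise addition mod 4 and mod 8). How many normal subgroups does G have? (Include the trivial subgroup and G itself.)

22

G is abelian, so every subgroup is normal.
G has 22 subgroups in total, hence 22 normal subgroups.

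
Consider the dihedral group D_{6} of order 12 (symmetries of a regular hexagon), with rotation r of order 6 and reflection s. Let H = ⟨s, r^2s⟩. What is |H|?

6

|⟨s⟩| = 2 and |⟨r^2s⟩| = 2, so |H| is a multiple of lcm(2, 2) = 2 and divides |G| = 12.
Closing under the operation: H = {e, r^2, r^4, s, r^2s, r^4s}, so |H| = 6.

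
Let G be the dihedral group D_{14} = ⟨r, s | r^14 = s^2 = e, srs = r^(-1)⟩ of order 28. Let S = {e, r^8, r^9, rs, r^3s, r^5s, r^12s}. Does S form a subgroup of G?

No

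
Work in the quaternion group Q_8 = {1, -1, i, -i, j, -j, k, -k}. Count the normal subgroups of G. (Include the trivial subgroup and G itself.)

G has 6 subgroups. Checking conjugation-invariance by order — order 1: 1/1 normal; order 2: 1/1 normal; order 4: 3/3 normal; order 8: 1/1 normal.
Total normal subgroups: 6.

6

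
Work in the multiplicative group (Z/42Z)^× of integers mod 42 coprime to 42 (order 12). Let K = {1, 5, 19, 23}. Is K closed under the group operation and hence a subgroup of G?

No

19 ∈ K but its inverse 31 ∉ K, so K is not a subgroup.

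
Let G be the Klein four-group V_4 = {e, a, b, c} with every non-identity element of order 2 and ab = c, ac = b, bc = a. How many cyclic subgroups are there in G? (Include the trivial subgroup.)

A cyclic subgroup of order d is generated by each of its φ(d) elements of order d, so the cyclic subgroups of order d number (#elements of order d)/φ(d).
Cyclic subgroups by order — order 1: 1; order 2: 3.
Total: 4.

4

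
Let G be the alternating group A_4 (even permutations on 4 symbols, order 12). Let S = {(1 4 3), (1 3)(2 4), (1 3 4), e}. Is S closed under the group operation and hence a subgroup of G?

Closure fails: (1 4 3) ∘ (1 3)(2 4) = (2 3 4) ∉ S. So S is not a subgroup.

No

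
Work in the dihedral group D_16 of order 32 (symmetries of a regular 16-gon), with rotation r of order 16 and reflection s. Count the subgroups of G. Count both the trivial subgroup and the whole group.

36

|G| = 32, so by Lagrange every subgroup order divides 32. Divisors: 1, 2, 4, 8, 16, 32.
Subgroups by order — order 1: 1; order 2: 17; order 4: 9; order 8: 5; order 16: 3; order 32: 1.
Total: 1 + 17 + 9 + 5 + 3 + 1 = 36.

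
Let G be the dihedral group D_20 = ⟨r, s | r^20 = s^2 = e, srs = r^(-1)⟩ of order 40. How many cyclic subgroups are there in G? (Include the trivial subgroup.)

26

A cyclic subgroup of order d is generated by each of its φ(d) elements of order d, so the cyclic subgroups of order d number (#elements of order d)/φ(d).
Cyclic subgroups by order — order 1: 1; order 2: 21; order 4: 1; order 5: 1; order 10: 1; order 20: 1.
Total: 26.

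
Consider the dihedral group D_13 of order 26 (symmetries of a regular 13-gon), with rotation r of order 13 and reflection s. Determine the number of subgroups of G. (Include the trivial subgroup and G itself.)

|G| = 26, so by Lagrange every subgroup order divides 26. Divisors: 1, 2, 13, 26.
Subgroups by order — order 1: 1; order 2: 13; order 13: 1; order 26: 1.
Total: 1 + 13 + 1 + 1 = 16.

16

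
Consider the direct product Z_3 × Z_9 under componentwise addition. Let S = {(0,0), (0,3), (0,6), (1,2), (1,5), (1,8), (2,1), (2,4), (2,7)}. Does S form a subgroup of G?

|S| = 9 divides |G| = 27, consistent with Lagrange.
S contains the identity, every element's inverse is in S, and S is closed under +: it is a subgroup.
In fact S = ⟨(2,4)⟩.

Yes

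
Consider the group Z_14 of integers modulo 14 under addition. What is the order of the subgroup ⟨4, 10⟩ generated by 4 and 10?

7

|⟨4⟩| = 7 and |⟨10⟩| = 7, so |H| is a multiple of lcm(7, 7) = 7 and divides |G| = 14.
Closing under the operation: H = {0, 2, 4, 6, 8, 10, 12}, so |H| = 7.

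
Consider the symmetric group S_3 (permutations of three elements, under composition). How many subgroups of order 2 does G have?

|G| = 6 and 2 | 6, so subgroups of order 2 are possible by Lagrange.
The subgroups of order 2 are: {e, (1 2)}; {e, (1 3)}; {e, (2 3)}.
So G has 3 subgroups of order 2.

3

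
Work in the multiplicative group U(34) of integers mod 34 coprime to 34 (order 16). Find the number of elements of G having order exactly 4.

The elements of order 4 are: 13, 21.
That's 2.

2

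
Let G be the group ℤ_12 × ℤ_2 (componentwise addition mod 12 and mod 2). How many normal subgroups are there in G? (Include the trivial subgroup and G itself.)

G is abelian, so every subgroup is normal.
G has 16 subgroups in total, hence 16 normal subgroups.

16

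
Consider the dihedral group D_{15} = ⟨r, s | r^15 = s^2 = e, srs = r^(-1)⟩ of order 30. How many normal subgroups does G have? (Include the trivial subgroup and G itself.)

G has 28 subgroups. Checking conjugation-invariance by order — order 1: 1/1 normal; order 2: 0/15 normal; order 3: 1/1 normal; order 5: 1/1 normal; order 6: 0/5 normal; order 10: 0/3 normal; order 15: 1/1 normal; order 30: 1/1 normal.
Total normal subgroups: 5.

5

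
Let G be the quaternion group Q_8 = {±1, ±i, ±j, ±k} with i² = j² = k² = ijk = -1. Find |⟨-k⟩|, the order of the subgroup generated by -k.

4

Computing powers of -k: the smallest k with (-k)^k = e is k = 4.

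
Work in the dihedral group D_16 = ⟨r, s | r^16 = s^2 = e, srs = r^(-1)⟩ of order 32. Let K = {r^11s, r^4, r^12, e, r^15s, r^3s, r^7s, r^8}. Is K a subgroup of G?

|K| = 8 divides |G| = 32, consistent with Lagrange.
K contains the identity, every element's inverse is in K, and K is closed under ·: it is a subgroup.

Yes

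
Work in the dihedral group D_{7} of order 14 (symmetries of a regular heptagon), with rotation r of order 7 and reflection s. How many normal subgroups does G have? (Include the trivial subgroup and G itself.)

G has 10 subgroups. Checking conjugation-invariance by order — order 1: 1/1 normal; order 2: 0/7 normal; order 7: 1/1 normal; order 14: 1/1 normal.
Total normal subgroups: 3.

3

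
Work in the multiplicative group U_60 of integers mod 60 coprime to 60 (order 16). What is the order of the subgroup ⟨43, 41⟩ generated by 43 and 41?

8

|⟨43⟩| = 4 and |⟨41⟩| = 2, so |H| is a multiple of lcm(4, 2) = 4 and divides |G| = 16.
Closing under the operation: H = {1, 7, 23, 29, 41, 43, 47, 49}, so |H| = 8.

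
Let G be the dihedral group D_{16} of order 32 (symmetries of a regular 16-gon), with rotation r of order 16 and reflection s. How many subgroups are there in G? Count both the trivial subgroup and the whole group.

|G| = 32, so by Lagrange every subgroup order divides 32. Divisors: 1, 2, 4, 8, 16, 32.
Subgroups by order — order 1: 1; order 2: 17; order 4: 9; order 8: 5; order 16: 3; order 32: 1.
Total: 1 + 17 + 9 + 5 + 3 + 1 = 36.

36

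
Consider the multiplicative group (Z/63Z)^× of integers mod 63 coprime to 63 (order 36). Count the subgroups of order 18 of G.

|G| = 36 and 18 | 36, so subgroups of order 18 are possible by Lagrange.
The subgroups of order 18 are: {1, 4, 10, 13, 16, 19, 22, 25, 31, 34, 37, 40, 43, 46, 52, 55, 58, 61}; {1, 2, 4, 8, 11, 16, 22, 23, 25, 29, 32, 37, 43, 44, 46, 50, 53, 58}; {1, 4, 5, 16, 17, 20, 22, 25, 26, 37, 38, 41, 43, 46, 47, 58, 59, 62}.
So G has 3 subgroups of order 18.

3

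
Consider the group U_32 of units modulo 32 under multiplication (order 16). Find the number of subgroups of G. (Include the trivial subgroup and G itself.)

|G| = 16, so by Lagrange every subgroup order divides 16. Divisors: 1, 2, 4, 8, 16.
Subgroups by order — order 1: 1; order 2: 3; order 4: 3; order 8: 3; order 16: 1.
Total: 1 + 3 + 3 + 3 + 1 = 11.

11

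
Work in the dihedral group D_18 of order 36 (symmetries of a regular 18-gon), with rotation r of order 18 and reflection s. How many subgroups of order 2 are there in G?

|G| = 36 and 2 | 36, so subgroups of order 2 are possible by Lagrange.
The subgroups of order 2 are: {e, r^10s}; {e, r^11s}; {e, r^12s}; {e, r^13s}; … (19 in all).
So G has 19 subgroups of order 2.

19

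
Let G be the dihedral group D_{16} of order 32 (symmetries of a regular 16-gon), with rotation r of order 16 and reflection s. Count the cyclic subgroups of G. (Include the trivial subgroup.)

Group the elements of G by the cyclic subgroup they generate; each cyclic subgroup of order d accounts for φ(d) elements.
Cyclic subgroups by order — order 1: 1; order 2: 17; order 4: 1; order 8: 1; order 16: 1.
Total: 21.

21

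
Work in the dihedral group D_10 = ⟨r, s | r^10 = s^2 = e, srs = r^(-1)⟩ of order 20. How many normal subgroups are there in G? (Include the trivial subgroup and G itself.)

7

G has 22 subgroups. Checking conjugation-invariance by order — order 1: 1/1 normal; order 2: 1/11 normal; order 4: 0/5 normal; order 5: 1/1 normal; order 10: 3/3 normal; order 20: 1/1 normal.
Total normal subgroups: 7.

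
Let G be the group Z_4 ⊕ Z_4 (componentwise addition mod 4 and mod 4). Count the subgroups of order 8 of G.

3

|G| = 16 and 8 | 16, so subgroups of order 8 are possible by Lagrange.
The subgroups of order 8 are: {(0,0), (0,1), (0,2), (0,3), (2,0), (2,1), (2,2), (2,3)}; {(0,0), (0,2), (1,0), (1,2), (2,0), (2,2), (3,0), (3,2)}; {(0,0), (0,2), (1,1), (1,3), (2,0), (2,2), (3,1), (3,3)}.
So G has 3 subgroups of order 8.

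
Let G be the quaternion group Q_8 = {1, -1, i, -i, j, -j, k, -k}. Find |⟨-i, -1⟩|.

4

|⟨-i⟩| = 4 and |⟨-1⟩| = 2, so |H| is a multiple of lcm(4, 2) = 4 and divides |G| = 8.
Closing under the operation: H = {1, -1, i, -i}, so |H| = 4.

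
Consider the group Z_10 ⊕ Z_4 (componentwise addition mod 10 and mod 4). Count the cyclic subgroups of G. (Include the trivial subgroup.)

Each element a generates a cyclic subgroup ⟨a⟩; distinct elements may generate the same one (a cyclic group of order d has φ(d) generators).
Cyclic subgroups by order — order 1: 1; order 2: 3; order 4: 2; order 5: 1; order 10: 3; order 20: 2.
Total: 12.

12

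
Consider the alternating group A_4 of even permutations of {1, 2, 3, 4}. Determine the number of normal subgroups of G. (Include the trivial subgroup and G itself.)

3

G has 10 subgroups. Checking conjugation-invariance by order — order 1: 1/1 normal; order 2: 0/3 normal; order 3: 0/4 normal; order 4: 1/1 normal; order 12: 1/1 normal.
Total normal subgroups: 3.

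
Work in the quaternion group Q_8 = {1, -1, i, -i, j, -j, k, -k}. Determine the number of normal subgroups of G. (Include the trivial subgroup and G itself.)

6

G has 6 subgroups. Checking conjugation-invariance by order — order 1: 1/1 normal; order 2: 1/1 normal; order 4: 3/3 normal; order 8: 1/1 normal.
Total normal subgroups: 6.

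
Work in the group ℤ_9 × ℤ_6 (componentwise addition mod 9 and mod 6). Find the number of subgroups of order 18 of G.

|G| = 54 and 18 | 54, so subgroups of order 18 are possible by Lagrange.
The subgroups of order 18 are: {(0,0), (0,1), (0,2), (0,3), (0,4), (0,5), (3,0), (3,1), (3,2), (3,3), (3,4), (3,5), (6,0), (6,1), (6,2), (6,3), (6,4), (6,5)}; {(0,0), (0,3), (1,0), (1,3), (2,0), (2,3), (3,0), (3,3), (4,0), (4,3), (5,0), (5,3), (6,0), (6,3), (7,0), (7,3), (8,0), (8,3)}; {(0,0), (0,3), (1,1), (1,4), (2,2), (2,5), (3,0), (3,3), (4,1), (4,4), (5,2), (5,5), (6,0), (6,3), (7,1), (7,4), (8,2), (8,5)}; {(0,0), (0,3), (1,2), (1,5), (2,1), (2,4), (3,0), (3,3), (4,2), (4,5), (5,1), (5,4), (6,0), (6,3), (7,2), (7,5), (8,1), (8,4)}.
So G has 4 subgroups of order 18.

4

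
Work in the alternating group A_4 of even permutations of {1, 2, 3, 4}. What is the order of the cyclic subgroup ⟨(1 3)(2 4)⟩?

2

Computing powers of (1 3)(2 4): the smallest k with ((1 3)(2 4))^k = e is k = 2.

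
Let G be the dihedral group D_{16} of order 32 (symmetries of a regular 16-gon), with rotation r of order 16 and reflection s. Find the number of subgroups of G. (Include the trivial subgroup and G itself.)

|G| = 32, so by Lagrange every subgroup order divides 32. Divisors: 1, 2, 4, 8, 16, 32.
Subgroups by order — order 1: 1; order 2: 17; order 4: 9; order 8: 5; order 16: 3; order 32: 1.
Total: 1 + 17 + 9 + 5 + 3 + 1 = 36.

36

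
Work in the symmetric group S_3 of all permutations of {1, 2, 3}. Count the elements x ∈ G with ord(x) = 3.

2

The elements of order 3 are: (1 2 3), (1 3 2).
That's 2.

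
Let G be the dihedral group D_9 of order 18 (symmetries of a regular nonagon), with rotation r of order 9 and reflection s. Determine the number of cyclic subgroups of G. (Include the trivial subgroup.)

12

Each element a generates a cyclic subgroup ⟨a⟩; distinct elements may generate the same one (a cyclic group of order d has φ(d) generators).
Cyclic subgroups by order — order 1: 1; order 2: 9; order 3: 1; order 9: 1.
Total: 12.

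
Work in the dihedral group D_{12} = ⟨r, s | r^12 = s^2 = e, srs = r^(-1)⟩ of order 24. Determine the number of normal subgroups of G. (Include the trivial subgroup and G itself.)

G has 34 subgroups. Checking conjugation-invariance by order — order 1: 1/1 normal; order 2: 1/13 normal; order 3: 1/1 normal; order 4: 1/7 normal; order 6: 1/5 normal; order 8: 0/3 normal; order 12: 3/3 normal; order 24: 1/1 normal.
Total normal subgroups: 9.

9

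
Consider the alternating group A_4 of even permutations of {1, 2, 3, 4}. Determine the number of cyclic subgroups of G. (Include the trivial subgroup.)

8

Each element a generates a cyclic subgroup ⟨a⟩; distinct elements may generate the same one (a cyclic group of order d has φ(d) generators).
Cyclic subgroups by order — order 1: 1; order 2: 3; order 3: 4.
Total: 8.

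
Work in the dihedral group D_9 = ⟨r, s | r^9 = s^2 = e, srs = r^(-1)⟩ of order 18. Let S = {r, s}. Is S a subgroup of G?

No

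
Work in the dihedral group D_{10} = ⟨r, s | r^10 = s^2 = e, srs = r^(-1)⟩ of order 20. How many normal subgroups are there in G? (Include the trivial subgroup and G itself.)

7

G has 22 subgroups. Checking conjugation-invariance by order — order 1: 1/1 normal; order 2: 1/11 normal; order 4: 0/5 normal; order 5: 1/1 normal; order 10: 3/3 normal; order 20: 1/1 normal.
Total normal subgroups: 7.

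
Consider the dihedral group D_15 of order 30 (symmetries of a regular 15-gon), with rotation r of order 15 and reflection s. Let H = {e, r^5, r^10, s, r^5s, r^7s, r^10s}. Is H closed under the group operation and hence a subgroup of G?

No

|H| = 7 does not divide |G| = 30, so by Lagrange H is not a subgroup.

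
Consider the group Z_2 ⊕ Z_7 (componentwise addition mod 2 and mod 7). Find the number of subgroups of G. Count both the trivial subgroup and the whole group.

4

|G| = 14, so by Lagrange every subgroup order divides 14. Divisors: 1, 2, 7, 14.
Subgroups by order — order 1: 1; order 2: 1; order 7: 1; order 14: 1.
Total: 1 + 1 + 1 + 1 = 4.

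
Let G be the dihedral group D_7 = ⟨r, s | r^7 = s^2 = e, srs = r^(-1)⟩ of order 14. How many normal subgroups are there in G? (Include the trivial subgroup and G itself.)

G has 10 subgroups. Checking conjugation-invariance by order — order 1: 1/1 normal; order 2: 0/7 normal; order 7: 1/1 normal; order 14: 1/1 normal.
Total normal subgroups: 3.

3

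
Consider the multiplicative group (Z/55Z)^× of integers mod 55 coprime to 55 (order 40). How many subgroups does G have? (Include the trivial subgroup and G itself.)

|G| = 40, so by Lagrange every subgroup order divides 40. Divisors: 1, 2, 4, 5, 8, 10, 20, 40.
Subgroups by order — order 1: 1; order 2: 3; order 4: 3; order 5: 1; order 8: 1; order 10: 3; order 20: 3; order 40: 1.
Total: 1 + 3 + 3 + 1 + 1 + 3 + 3 + 1 = 16.

16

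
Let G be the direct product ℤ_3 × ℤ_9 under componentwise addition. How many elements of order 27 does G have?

0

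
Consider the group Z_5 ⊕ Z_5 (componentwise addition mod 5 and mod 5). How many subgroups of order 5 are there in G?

|G| = 25 and 5 | 25, so subgroups of order 5 are possible by Lagrange.
The subgroups of order 5 are: {(0,0), (0,1), (0,2), (0,3), (0,4)}; {(0,0), (1,0), (2,0), (3,0), (4,0)}; {(0,0), (1,1), (2,2), (3,3), (4,4)}; {(0,0), (1,2), (2,4), (3,1), (4,3)}; … (6 in all).
So G has 6 subgroups of order 5.

6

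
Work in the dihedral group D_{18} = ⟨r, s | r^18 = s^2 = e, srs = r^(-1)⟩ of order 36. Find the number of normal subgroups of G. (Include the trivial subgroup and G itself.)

9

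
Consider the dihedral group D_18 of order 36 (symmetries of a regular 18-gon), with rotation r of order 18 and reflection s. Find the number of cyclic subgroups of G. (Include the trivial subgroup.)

24

A cyclic subgroup of order d is generated by each of its φ(d) elements of order d, so the cyclic subgroups of order d number (#elements of order d)/φ(d).
Cyclic subgroups by order — order 1: 1; order 2: 19; order 3: 1; order 6: 1; order 9: 1; order 18: 1.
Total: 24.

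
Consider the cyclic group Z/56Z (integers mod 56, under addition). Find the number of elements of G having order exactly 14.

In a cyclic group of order 56, the number of elements of order d (for d | 56) is φ(d).
φ(14) = 6.

6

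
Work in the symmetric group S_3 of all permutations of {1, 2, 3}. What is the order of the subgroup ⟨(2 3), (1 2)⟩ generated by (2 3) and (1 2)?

|⟨(2 3)⟩| = 2 and |⟨(1 2)⟩| = 2, so |H| is a multiple of lcm(2, 2) = 2 and divides |G| = 6.
Closing {(2 3), (1 2)} under the group operation gives all of G, so |H| = 6.

6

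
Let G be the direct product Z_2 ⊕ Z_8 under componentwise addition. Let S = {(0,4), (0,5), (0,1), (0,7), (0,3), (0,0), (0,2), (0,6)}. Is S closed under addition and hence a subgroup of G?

Yes

|S| = 8 divides |G| = 16, consistent with Lagrange.
S contains the identity, every element's inverse is in S, and S is closed under +: it is a subgroup.
In fact S = ⟨(0,1)⟩.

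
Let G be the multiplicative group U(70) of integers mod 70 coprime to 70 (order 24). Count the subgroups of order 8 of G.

|G| = 24 and 8 | 24, so subgroups of order 8 are possible by Lagrange.
The subgroups of order 8 are: {1, 13, 27, 29, 41, 43, 57, 69}.
So G has 1 subgroup of order 8.

1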